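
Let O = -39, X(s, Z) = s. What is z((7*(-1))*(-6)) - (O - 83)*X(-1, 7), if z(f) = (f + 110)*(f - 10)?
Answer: 4742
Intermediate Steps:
z(f) = (-10 + f)*(110 + f) (z(f) = (110 + f)*(-10 + f) = (-10 + f)*(110 + f))
z((7*(-1))*(-6)) - (O - 83)*X(-1, 7) = (-1100 + ((7*(-1))*(-6))**2 + 100*((7*(-1))*(-6))) - (-39 - 83)*(-1) = (-1100 + (-7*(-6))**2 + 100*(-7*(-6))) - (-122)*(-1) = (-1100 + 42**2 + 100*42) - 1*122 = (-1100 + 1764 + 4200) - 122 = 4864 - 122 = 4742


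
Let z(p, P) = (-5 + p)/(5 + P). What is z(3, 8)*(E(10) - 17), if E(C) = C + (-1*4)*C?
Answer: 94/13 ≈ 7.2308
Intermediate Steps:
z(p, P) = (-5 + p)/(5 + P)
E(C) = -3*C (E(C) = C - 4*C = -3*C)
z(3, 8)*(E(10) - 17) = ((-5 + 3)/(5 + 8))*(-3*10 - 17) = (-2/13)*(-30 - 17) = ((1/13)*(-2))*(-47) = -2/13*(-47) = 94/13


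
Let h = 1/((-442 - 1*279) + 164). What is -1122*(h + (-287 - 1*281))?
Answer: 354974994/557 ≈ 6.3730e+5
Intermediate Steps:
h = -1/557 (h = 1/((-442 - 279) + 164) = 1/(-721 + 164) = 1/(-557) = -1/557 ≈ -0.0017953)
-1122*(h + (-287 - 1*281)) = -1122*(-1/557 + (-287 - 1*281)) = -1122*(-1/557 + (-287 - 281)) = -1122*(-1/557 - 568) = -1122*(-316377/557) = 354974994/557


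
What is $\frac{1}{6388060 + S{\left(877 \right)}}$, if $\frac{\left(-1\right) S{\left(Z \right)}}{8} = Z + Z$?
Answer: $\frac{1}{6374028} \approx 1.5689 \cdot 10^{-7}$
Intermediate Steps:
$S{\left(Z \right)} = - 16 Z$ ($S{\left(Z \right)} = - 8 \left(Z + Z\right) = - 8 \cdot 2 Z = - 16 Z$)
$\frac{1}{6388060 + S{\left(877 \right)}} = \frac{1}{6388060 - 14032} = \frac{1}{6374028}$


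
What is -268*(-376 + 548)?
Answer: -46096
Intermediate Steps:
-268*(-376 + 548) = -268*172 = -46096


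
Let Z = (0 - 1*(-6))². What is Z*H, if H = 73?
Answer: 2628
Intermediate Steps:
Z = 36 (Z = (0 + 6)² = 6² = 36)
Z*H = 36*73 = 2628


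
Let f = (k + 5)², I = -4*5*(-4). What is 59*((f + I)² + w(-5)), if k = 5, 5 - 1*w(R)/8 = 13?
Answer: 1907824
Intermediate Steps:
w(R) = -64 (w(R) = 40 - 8*13 = 40 - 104 = -64)
I = 80 (I = -20*(-4) = 80)
f = 100 (f = (5 + 5)² = 10² = 100)
59*((f + I)² + w(-5)) = 59*((100 + 80)² - 64) = 59*(180² - 64) = 59*(32400 - 64) = 59*32336 = 1907824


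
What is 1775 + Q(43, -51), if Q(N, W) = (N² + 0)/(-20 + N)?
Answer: 42674/23 ≈ 1855.4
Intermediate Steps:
Q(N, W) = N²/(-20 + N)
1775 + Q(43, -51) = 1775 + 43²/(-20 + 43) = 1775 + 1849/23 = 42674/23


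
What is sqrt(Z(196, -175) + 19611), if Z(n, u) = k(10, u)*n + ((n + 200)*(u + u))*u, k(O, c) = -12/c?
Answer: sqrt(606865611)/5 ≈ 4926.9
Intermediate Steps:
Z(n, u) = -12*n/u + 2*u**2*(200 + n) (Z(n, u) = (-12/u)*n + ((n + 200)*(u + u))*u = -12*n/u + ((200 + n)*(2*u))*u = -12*n/u + (2*u*(200 + n))*u = -12*n/u + 2*u**2*(200 + n))
sqrt(Z(196, -175) + 19611) = sqrt(2*(-6*196 + (-175)**3*(200 + 196))/(-175) + 19611) = sqrt(2*(-1/175)*(-1176 - 5359375*396) + 19611) = sqrt(2*(-1/175)*(-1176 - 2122312500) + 19611) = sqrt(2*(-1/175)*(-2122313676) + 19611) = sqrt(606375336/25 + 19611) = sqrt(606865611/25) = sqrt(606865611)/5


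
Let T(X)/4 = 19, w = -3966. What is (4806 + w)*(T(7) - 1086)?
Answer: -848400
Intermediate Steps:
T(X) = 76 (T(X) = 4*19 = 76)
(4806 + w)*(T(7) - 1086) = (4806 - 3966)*(76 - 1086) = 840*(-1010) = -848400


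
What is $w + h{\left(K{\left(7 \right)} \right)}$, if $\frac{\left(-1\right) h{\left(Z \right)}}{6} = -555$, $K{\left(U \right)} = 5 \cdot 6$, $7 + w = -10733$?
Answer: $-7410$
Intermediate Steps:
$w = -10740$ ($w = -7 - 10733 = -10740$)
$K{\left(U \right)} = 30$
$h{\left(Z \right)} = 3330$ ($h{\left(Z \right)} = \left(-6\right) \left(-555\right) = 3330$)
$w + h{\left(K{\left(7 \right)} \right)} = -10740 + 3330 = -7410$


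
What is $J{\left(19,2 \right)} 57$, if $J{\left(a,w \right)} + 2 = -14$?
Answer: $-912$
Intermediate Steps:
$J{\left(a,w \right)} = -16$ ($J{\left(a,w \right)} = -2 - 14 = -16$)
$J{\left(19,2 \right)} 57 = \left(-16\right) 57 = -912$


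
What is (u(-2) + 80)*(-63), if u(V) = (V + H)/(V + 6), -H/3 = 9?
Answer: -18333/4 ≈ -4583.3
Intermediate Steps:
H = -27 (H = -3*9 = -27)
u(V) = (-27 + V)/(6 + V) (u(V) = (V - 27)/(V + 6) = (-27 + V)/(6 + V))
(u(-2) + 80)*(-63) = ((-27 - 2)/(6 - 2) + 80)*(-63) = (-29/4 + 80)*(-63) = (291/4)*(-63) = -18333/4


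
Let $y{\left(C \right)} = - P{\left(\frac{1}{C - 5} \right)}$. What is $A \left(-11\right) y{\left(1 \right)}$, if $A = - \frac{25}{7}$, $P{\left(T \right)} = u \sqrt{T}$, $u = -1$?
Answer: $\frac{275 i}{14} \approx 19.643 i$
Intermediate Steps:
$P{\left(T \right)} = - \sqrt{T}$
$A = - \frac{25}{7}$ ($A = \left(-25\right) \frac{1}{7} = - \frac{25}{7} \approx -3.5714$)
$y{\left(C \right)} = \sqrt{\frac{1}{-5 + C}}$ ($y{\left(C \right)} = - \left(-1\right) \sqrt{\frac{1}{C - 5}} = - \left(-1\right) \sqrt{\frac{1}{-5 + C}} = \sqrt{\frac{1}{-5 + C}}$)
$A \left(-11\right) y{\left(1 \right)} = \left(- \frac{25}{7}\right) \left(-11\right) \sqrt{\frac{1}{-5 + 1}} = \frac{275 \sqrt{\frac{1}{-4}}}{7} = \frac{275 \sqrt{- \frac{1}{4}}}{7} = \frac{275 \frac{i}{2}}{7} = \frac{275 i}{14}$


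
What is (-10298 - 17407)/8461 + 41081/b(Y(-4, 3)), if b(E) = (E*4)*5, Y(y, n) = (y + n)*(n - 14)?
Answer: 341491241/1861420 ≈ 183.46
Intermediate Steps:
Y(y, n) = (-14 + n)*(n + y) (Y(y, n) = (n + y)*(-14 + n) = (-14 + n)*(n + y))
b(E) = 20*E (b(E) = (4*E)*5 = 20*E)
(-10298 - 17407)/8461 + 41081/b(Y(-4, 3)) = (-10298 - 17407)/8461 + 41081/((20*(3**2 - 14*3 - 14*(-4) + 3*(-4)))) = -27705*1/8461 + 41081/((20*(9 - 42 + 56 - 12))) = -27705/8461 + 41081/((20*11)) = -27705/8461 + 41081/220 = 341491241/1861420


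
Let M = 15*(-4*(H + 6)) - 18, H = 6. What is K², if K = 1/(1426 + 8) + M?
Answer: 1119979840681/2056356 ≈ 5.4464e+5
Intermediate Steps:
M = -738 (M = 15*(-4*(6 + 6)) - 18 = 15*(-4*12) - 18 = 15*(-48) - 18 = -720 - 18 = -738)
K = -1058291/1434 (K = 1/(1426 + 8) - 738 = 1/1434 - 738 = -1058291/1434 ≈ -738.00)
K² = (-1058291/1434)² = 1119979840681/2056356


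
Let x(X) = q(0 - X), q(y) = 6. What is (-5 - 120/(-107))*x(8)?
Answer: -2490/107 ≈ -23.271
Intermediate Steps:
x(X) = 6
(-5 - 120/(-107))*x(8) = (-5 - 120/(-107))*6 = (-5 - 120*(-1/107))*6 = (-5 + 120/107)*6 = -415/107*6 = -2490/107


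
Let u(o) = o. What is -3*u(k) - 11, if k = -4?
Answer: 1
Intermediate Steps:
-3*u(k) - 11 = -3*(-4) - 11 = 12 - 11 = 1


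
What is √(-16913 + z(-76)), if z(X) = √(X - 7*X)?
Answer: √(-16913 + 2*√114) ≈ 129.97*I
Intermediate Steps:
z(X) = √6*√(-X) (z(X) = √(-6*X) = √6*√(-X))
√(-16913 + z(-76)) = √(-16913 + √6*√(-1*(-76))) = √(-16913 + √6*√76) = √(-16913 + √6*(2*√19)) = √(-16913 + 2*√114)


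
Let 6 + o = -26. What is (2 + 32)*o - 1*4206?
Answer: -5294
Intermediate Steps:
o = -32 (o = -6 - 26 = -32)
(2 + 32)*o - 1*4206 = (2 + 32)*(-32) - 1*4206 = 34*(-32) - 4206 = -1088 - 4206 = -5294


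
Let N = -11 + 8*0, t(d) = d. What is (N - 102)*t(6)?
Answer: -678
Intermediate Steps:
N = -11 (N = -11 + 0 = -11)
(N - 102)*t(6) = (-11 - 102)*6 = -113*6 = -678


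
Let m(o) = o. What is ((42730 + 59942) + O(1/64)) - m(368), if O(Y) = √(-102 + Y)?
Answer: 102304 + I*√6527/8 ≈ 1.023e+5 + 10.099*I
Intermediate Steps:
((42730 + 59942) + O(1/64)) - m(368) = ((42730 + 59942) + √(-102 + 1/64)) - 1*368 = (102672 + √(-102 + 1/64)) - 368 = (102672 + √(-6527/64)) - 368 = (102672 + I*√6527/8) - 368 = 102304 + I*√6527/8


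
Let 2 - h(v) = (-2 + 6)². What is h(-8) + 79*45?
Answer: 3541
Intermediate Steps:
h(v) = -14 (h(v) = 2 - (-2 + 6)² = 2 - 1*4² = 2 - 1*16 = 2 - 16 = -14)
h(-8) + 79*45 = -14 + 79*45 = -14 + 3555 = 3541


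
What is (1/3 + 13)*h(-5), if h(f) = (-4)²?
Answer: 640/3 ≈ 213.33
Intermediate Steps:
h(f) = 16
(1/3 + 13)*h(-5) = (1/3 + 13)*16 = (⅓ + 13)*16 = (40/3)*16 = 640/3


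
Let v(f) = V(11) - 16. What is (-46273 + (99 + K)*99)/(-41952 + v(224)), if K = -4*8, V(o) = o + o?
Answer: 19820/20973 ≈ 0.94502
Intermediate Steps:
V(o) = 2*o
K = -32
v(f) = 6 (v(f) = 2*11 - 16 = 22 - 16 = 6)
(-46273 + (99 + K)*99)/(-41952 + v(224)) = (-46273 + (99 - 32)*99)/(-41952 + 6) = (-46273 + 67*99)/(-41946) = (-46273 + 6633)*(-1/41946) = -39640*(-1/41946) = 19820/20973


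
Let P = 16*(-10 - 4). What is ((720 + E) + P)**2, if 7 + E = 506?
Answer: 990025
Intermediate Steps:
E = 499 (E = -7 + 506 = 499)
P = -224 (P = 16*(-14) = -224)
((720 + E) + P)**2 = ((720 + 499) - 224)**2 = (1219 - 224)**2 = 995**2 = 990025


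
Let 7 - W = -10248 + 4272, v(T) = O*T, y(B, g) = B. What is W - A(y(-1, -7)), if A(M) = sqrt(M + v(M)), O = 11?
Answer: 5983 - 2*I*sqrt(3) ≈ 5983.0 - 3.4641*I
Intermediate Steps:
v(T) = 11*T
W = 5983 (W = 7 - (-10248 + 4272) = 7 - 1*(-5976) = 7 + 5976 = 5983)
A(M) = 2*sqrt(3)*sqrt(M) (A(M) = sqrt(M + 11*M) = sqrt(12*M) = 2*sqrt(3)*sqrt(M))
W - A(y(-1, -7)) = 5983 - 2*sqrt(3)*sqrt(-1) = 5983 - 2*sqrt(3)*I = 5983 - 2*I*sqrt(3)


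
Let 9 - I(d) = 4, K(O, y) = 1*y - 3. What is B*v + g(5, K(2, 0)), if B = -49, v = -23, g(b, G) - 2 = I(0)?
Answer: 1134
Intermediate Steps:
K(O, y) = -3 + y (K(O, y) = y - 3 = -3 + y)
I(d) = 5 (I(d) = 9 - 1*4 = 9 - 4 = 5)
g(b, G) = 7 (g(b, G) = 2 + 5 = 7)
B*v + g(5, K(2, 0)) = -49*(-23) + 7 = 1127 + 7 = 1134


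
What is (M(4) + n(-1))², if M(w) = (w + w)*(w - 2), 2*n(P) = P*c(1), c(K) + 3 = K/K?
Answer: 289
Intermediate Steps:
c(K) = -2 (c(K) = -3 + K/K = -3 + 1 = -2)
n(P) = -P (n(P) = (P*(-2))/2 = (-2*P)/2 = -P)
M(w) = 2*w*(-2 + w) (M(w) = (2*w)*(-2 + w) = 2*w*(-2 + w))
(M(4) + n(-1))² = (2*4*(-2 + 4) - 1*(-1))² = (2*4*2 + 1)² = (16 + 1)² = 17² = 289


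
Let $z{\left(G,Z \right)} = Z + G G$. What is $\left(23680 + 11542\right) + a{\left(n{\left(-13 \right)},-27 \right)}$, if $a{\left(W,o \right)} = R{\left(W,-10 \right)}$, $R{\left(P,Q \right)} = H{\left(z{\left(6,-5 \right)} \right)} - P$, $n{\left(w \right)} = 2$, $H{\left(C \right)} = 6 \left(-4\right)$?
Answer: $35196$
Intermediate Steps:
$z{\left(G,Z \right)} = Z + G^{2}$
$H{\left(C \right)} = -24$
$R{\left(P,Q \right)} = -24 - P$
$a{\left(W,o \right)} = -24 - W$
$\left(23680 + 11542\right) + a{\left(n{\left(-13 \right)},-27 \right)} = \left(23680 + 11542\right) - 26 = 35222 - 26 = 35196$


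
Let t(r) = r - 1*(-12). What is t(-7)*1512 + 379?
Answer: 7939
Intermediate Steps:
t(r) = 12 + r (t(r) = r + 12 = 12 + r)
t(-7)*1512 + 379 = (12 - 7)*1512 + 379 = 5*1512 + 379 = 7560 + 379 = 7939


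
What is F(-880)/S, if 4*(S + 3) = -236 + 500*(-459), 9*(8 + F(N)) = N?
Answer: 952/516933 ≈ 0.0018416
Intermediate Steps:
F(N) = -8 + N/9
S = -57437 (S = -3 + (-236 + 500*(-459))/4 = -3 + (-236 - 229500)/4 = -3 + (¼)*(-229736) = -3 - 57434 = -57437)
F(-880)/S = (-8 + (⅑)*(-880))/(-57437) = (-8 - 880/9)*(-1/57437) = -952/9*(-1/57437) = 952/516933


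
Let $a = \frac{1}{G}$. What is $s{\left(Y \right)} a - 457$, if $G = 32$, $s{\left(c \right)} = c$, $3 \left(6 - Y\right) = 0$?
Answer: $- \frac{7309}{16} \approx -456.81$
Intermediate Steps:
$Y = 6$ ($Y = 6 - 0 = 6 + 0 = 6$)
$a = \frac{1}{32} \approx 0.03125$
$s{\left(Y \right)} a - 457 = 6 \cdot \frac{1}{32} - 457 = \frac{3}{16} - 457 = - \frac{7309}{16}$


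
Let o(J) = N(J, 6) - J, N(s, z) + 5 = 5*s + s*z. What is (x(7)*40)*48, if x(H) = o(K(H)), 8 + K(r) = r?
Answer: -28800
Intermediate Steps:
K(r) = -8 + r
N(s, z) = -5 + 5*s + s*z (N(s, z) = -5 + (5*s + s*z) = -5 + 5*s + s*z)
o(J) = -5 + 10*J (o(J) = (-5 + 5*J + J*6) - J = (-5 + 5*J + 6*J) - J = (-5 + 11*J) - J = -5 + 10*J)
x(H) = -85 + 10*H (x(H) = -5 + 10*(-8 + H) = -5 + (-80 + 10*H) = -85 + 10*H)
(x(7)*40)*48 = ((-85 + 10*7)*40)*48 = ((-85 + 70)*40)*48 = -15*40*48 = -600*48 = -28800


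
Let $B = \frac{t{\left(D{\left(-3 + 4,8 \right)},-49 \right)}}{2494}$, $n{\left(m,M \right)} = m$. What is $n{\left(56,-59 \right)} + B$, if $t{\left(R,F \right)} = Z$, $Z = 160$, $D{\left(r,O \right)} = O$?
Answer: $\frac{69912}{1247} \approx 56.064$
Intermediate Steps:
$t{\left(R,F \right)} = 160$
$B = \frac{80}{1247}$ ($B = \frac{160}{2494} = 160 \cdot \frac{1}{2494} = \frac{80}{1247} \approx 0.064154$)
$n{\left(56,-59 \right)} + B = 56 + \frac{80}{1247} = \frac{69912}{1247}$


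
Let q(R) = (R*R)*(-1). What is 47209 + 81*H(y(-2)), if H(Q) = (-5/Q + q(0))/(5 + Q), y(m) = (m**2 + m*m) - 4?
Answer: 188791/4 ≈ 47198.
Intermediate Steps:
q(R) = -R**2 (q(R) = R**2*(-1) = -R**2)
y(m) = -4 + 2*m**2 (y(m) = (m**2 + m**2) - 4 = 2*m**2 - 4 = -4 + 2*m**2)
H(Q) = -5/(Q*(5 + Q)) (H(Q) = (-5/Q - 1*0**2)/(5 + Q) = (-5/Q - 1*0)/(5 + Q) = (-5/Q + 0)/(5 + Q) = (-5/Q)/(5 + Q) = -5/(Q*(5 + Q)))
47209 + 81*H(y(-2)) = 47209 + 81*(-5/((-4 + 2*(-2)**2)*(5 + (-4 + 2*(-2)**2)))) = 47209 + 81*(-5/((-4 + 2*4)*(5 + (-4 + 2*4)))) = 47209 + 81*(-5/((-4 + 8)*(5 + (-4 + 8)))) = 47209 + 81*(-5/(4*(5 + 4))) = 47209 + 81*(-5*1/4/9) = 47209 + 81*(-5*1/4*1/9) = 47209 + 81*(-5/36) = 47209 - 45/4 = 188791/4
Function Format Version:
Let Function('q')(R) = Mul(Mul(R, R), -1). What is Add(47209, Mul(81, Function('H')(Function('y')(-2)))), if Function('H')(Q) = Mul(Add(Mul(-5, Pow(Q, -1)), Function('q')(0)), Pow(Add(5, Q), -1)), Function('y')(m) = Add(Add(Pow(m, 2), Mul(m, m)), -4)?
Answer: Rational(188791, 4) ≈ 47198.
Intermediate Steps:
Function('q')(R) = Mul(-1, Pow(R, 2)) (Function('q')(R) = Mul(Pow(R, 2), -1) = Mul(-1, Pow(R, 2)))
Function('y')(m) = Add(-4, Mul(2, Pow(m, 2))) (Function('y')(m) = Add(Add(Pow(m, 2), Pow(m, 2)), -4) = Add(Mul(2, Pow(m, 2)), -4) = Add(-4, Mul(2, Pow(m, 2))))
Function('H')(Q) = Mul(-5, Pow(Q, -1), Pow(Add(5, Q), -1)) (Function('H')(Q) = Mul(Add(Mul(-5, Pow(Q, -1)), Mul(-1, Pow(0, 2))), Pow(Add(5, Q), -1)) = Mul(Add(Mul(-5, Pow(Q, -1)), Mul(-1, 0)), Pow(Add(5, Q), -1)) = Mul(Add(Mul(-5, Pow(Q, -1)), 0), Pow(Add(5, Q), -1)) = Mul(Mul(-5, Pow(Q, -1)), Pow(Add(5, Q), -1)) = Mul(-5, Pow(Q, -1), Pow(Add(5, Q), -1)))
Add(47209, Mul(81, Function('H')(Function('y')(-2)))) = Add(47209, Mul(81, Mul(-5, Pow(Add(-4, Mul(2, Pow(-2, 2))), -1), Pow(Add(5, Add(-4, Mul(2, Pow(-2, 2)))), -1)))) = Add(47209, Mul(81, Mul(-5, Pow(Add(-4, Mul(2, 4)), -1), Pow(Add(5, Add(-4, Mul(2, 4))), -1)))) = Add(47209, Mul(81, Mul(-5, Pow(Add(-4, 8), -1), Pow(Add(5, Add(-4, 8)), -1)))) = Add(47209, Mul(81, Mul(-5, Pow(4, -1), Pow(Add(5, 4), -1)))) = Add(47209, Mul(81, Mul(-5, Rational(1, 4), Pow(9, -1)))) = Add(47209, Mul(81, Mul(-5, Rational(1, 4), Rational(1, 9)))) = Add(47209, Mul(81, Rational(-5, 36))) = Add(47209, Rational(-45, 4)) = Rational(188791, 4)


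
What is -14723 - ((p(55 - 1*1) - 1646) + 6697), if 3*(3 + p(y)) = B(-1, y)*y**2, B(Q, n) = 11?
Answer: -30463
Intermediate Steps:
p(y) = -3 + 11*y**2/3 (p(y) = -3 + (11*y**2)/3 = -3 + 11*y**2/3)
-14723 - ((p(55 - 1*1) - 1646) + 6697) = -14723 - (((-3 + 11*(55 - 1*1)**2/3) - 1646) + 6697) = -14723 - (((-3 + 11*(55 - 1)**2/3) - 1646) + 6697) = -14723 - (((-3 + (11/3)*54**2) - 1646) + 6697) = -14723 - (((-3 + (11/3)*2916) - 1646) + 6697) = -14723 - (((-3 + 10692) - 1646) + 6697) = -14723 - ((10689 - 1646) + 6697) = -14723 - (9043 + 6697) = -14723 - 1*15740 = -14723 - 15740 = -30463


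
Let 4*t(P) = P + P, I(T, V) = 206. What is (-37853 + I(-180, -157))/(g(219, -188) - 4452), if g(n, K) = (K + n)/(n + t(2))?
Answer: 8282340/979409 ≈ 8.4565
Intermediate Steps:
t(P) = P/2 (t(P) = (P + P)/4 = (2*P)/4 = P/2)
g(n, K) = (K + n)/(1 + n) (g(n, K) = (K + n)/(n + (½)*2) = (K + n)/(n + 1) = (K + n)/(1 + n))
(-37853 + I(-180, -157))/(g(219, -188) - 4452) = (-37853 + 206)/((-188 + 219)/(1 + 219) - 4452) = -37647/(31/220 - 4452) = -37647/(-979409/220) = -37647*(-220/979409) = 8282340/979409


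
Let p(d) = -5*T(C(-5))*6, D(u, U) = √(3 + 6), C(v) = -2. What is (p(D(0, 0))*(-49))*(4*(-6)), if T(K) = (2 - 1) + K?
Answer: 35280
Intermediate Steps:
D(u, U) = 3 (D(u, U) = √9 = 3)
T(K) = 1 + K
p(d) = 30 (p(d) = -5*(1 - 2)*6 = -5*(-1)*6 = 5*6 = 30)
(p(D(0, 0))*(-49))*(4*(-6)) = (30*(-49))*(4*(-6)) = -1470*(-24) = 35280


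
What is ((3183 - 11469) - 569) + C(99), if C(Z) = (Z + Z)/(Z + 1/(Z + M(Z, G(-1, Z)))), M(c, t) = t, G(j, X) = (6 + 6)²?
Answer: -106492738/12029 ≈ -8853.0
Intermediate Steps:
G(j, X) = 144 (G(j, X) = 12² = 144)
C(Z) = 2*Z/(Z + 1/(144 + Z)) (C(Z) = (Z + Z)/(Z + 1/(Z + 144)) = (2*Z)/(Z + 1/(144 + Z)) = 2*Z/(Z + 1/(144 + Z)))
((3183 - 11469) - 569) + C(99) = ((3183 - 11469) - 569) + 2*99*(144 + 99)/(1 + 99² + 144*99) = (-8286 - 569) + 2*99*243/(1 + 9801 + 14256) = -8855 + 2*99*243/24058 = -8855 + 2*99*(1/24058)*243 = -8855 + 24057/12029 = -106492738/12029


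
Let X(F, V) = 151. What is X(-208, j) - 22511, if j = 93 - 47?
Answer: -22360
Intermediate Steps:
j = 46
X(-208, j) - 22511 = 151 - 22511 = -22360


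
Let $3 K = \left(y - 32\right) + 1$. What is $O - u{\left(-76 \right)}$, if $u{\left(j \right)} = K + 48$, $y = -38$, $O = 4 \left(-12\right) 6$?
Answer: $-313$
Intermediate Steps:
$O = -288$ ($O = \left(-48\right) 6 = -288$)
$K = -23$ ($K = \frac{\left(-38 - 32\right) + 1}{3} = \frac{-70 + 1}{3} = \frac{1}{3} \left(-69\right) = -23$)
$u{\left(j \right)} = 25$ ($u{\left(j \right)} = -23 + 48 = 25$)
$O - u{\left(-76 \right)} = -288 - 25 = -313$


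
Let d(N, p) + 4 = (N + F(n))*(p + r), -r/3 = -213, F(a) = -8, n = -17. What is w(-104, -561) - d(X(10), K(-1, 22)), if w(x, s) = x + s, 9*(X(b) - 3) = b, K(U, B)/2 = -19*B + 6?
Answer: -12424/9 ≈ -1380.4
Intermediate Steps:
K(U, B) = 12 - 38*B (K(U, B) = 2*(-19*B + 6) = 2*(6 - 19*B) = 12 - 38*B)
X(b) = 3 + b/9
w(x, s) = s + x
r = 639 (r = -3*(-213) = 639)
d(N, p) = -4 + (-8 + N)*(639 + p) (d(N, p) = -4 + (N - 8)*(p + 639) = -4 + (-8 + N)*(639 + p))
w(-104, -561) - d(X(10), K(-1, 22)) = (-561 - 104) - (-5116 - 8*(12 - 38*22) + 639*(3 + (⅑)*10) + (3 + (⅑)*10)*(12 - 38*22)) = -665 - (-5116 - 8*(12 - 836) + 639*(3 + 10/9) + (3 + 10/9)*(12 - 836)) = -665 - (-5116 - 8*(-824) + 639*(37/9) + (37/9)*(-824)) = -665 - (-5116 + 6592 + 2627 - 30488/9) = -665 - 1*6439/9 = -665 - 6439/9 = -12424/9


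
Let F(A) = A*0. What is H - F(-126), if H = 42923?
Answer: 42923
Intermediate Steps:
F(A) = 0
H - F(-126) = 42923 - 1*0 = 42923 + 0 = 42923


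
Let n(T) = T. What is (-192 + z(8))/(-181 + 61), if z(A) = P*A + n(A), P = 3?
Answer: 4/3 ≈ 1.3333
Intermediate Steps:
z(A) = 4*A (z(A) = 3*A + A = 4*A)
(-192 + z(8))/(-181 + 61) = (-192 + 4*8)/(-181 + 61) = (-192 + 32)/(-120) = -160*(-1/120) = 4/3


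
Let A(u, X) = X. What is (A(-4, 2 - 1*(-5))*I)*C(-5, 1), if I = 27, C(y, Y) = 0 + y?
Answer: -945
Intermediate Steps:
C(y, Y) = y
(A(-4, 2 - 1*(-5))*I)*C(-5, 1) = ((2 - 1*(-5))*27)*(-5) = ((2 + 5)*27)*(-5) = (7*27)*(-5) = 189*(-5) = -945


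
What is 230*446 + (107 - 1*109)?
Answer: 102578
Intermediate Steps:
230*446 + (107 - 1*109) = 102580 + (107 - 109) = 102580 - 2 = 102578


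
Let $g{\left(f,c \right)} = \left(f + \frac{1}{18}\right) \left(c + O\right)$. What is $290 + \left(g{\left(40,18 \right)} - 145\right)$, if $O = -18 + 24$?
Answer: $\frac{3319}{3} \approx 1106.3$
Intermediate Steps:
$O = 6$
$g{\left(f,c \right)} = \left(6 + c\right) \left(\frac{1}{18} + f\right)$ ($g{\left(f,c \right)} = \left(f + \frac{1}{18}\right) \left(c + 6\right) = \left(f + \frac{1}{18}\right) \left(6 + c\right) = \left(\frac{1}{18} + f\right) \left(6 + c\right) = \left(6 + c\right) \left(\frac{1}{18} + f\right)$)
$290 + \left(g{\left(40,18 \right)} - 145\right) = 290 + \left(\left(\frac{1}{3} + 6 \cdot 40 + \frac{1}{18} \cdot 18 + 18 \cdot 40\right) - 145\right) = 290 + \left(\left(\frac{1}{3} + 240 + 1 + 720\right) - 145\right) = 290 + \left(\frac{2884}{3} - 145\right) = 290 + \frac{2449}{3} = \frac{3319}{3}$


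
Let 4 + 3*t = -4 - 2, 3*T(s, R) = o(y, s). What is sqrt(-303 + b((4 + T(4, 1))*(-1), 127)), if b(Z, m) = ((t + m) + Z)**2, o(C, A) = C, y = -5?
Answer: sqrt(129769)/3 ≈ 120.08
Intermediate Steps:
T(s, R) = -5/3 (T(s, R) = (1/3)*(-5) = -5/3)
t = -10/3 (t = -4/3 + (-4 - 2)/3 = -4/3 + (1/3)*(-6) = -4/3 - 2 = -10/3 ≈ -3.3333)
b(Z, m) = (-10/3 + Z + m)**2 (b(Z, m) = ((-10/3 + m) + Z)**2 = (-10/3 + Z + m)**2)
sqrt(-303 + b((4 + T(4, 1))*(-1), 127)) = sqrt(-303 + (-10 + 3*((4 - 5/3)*(-1)) + 3*127)**2/9) = sqrt(-303 + (-10 + 3*((7/3)*(-1)) + 381)**2/9) = sqrt(-303 + (-10 + 3*(-7/3) + 381)**2/9) = sqrt(-303 + (-10 - 7 + 381)**2/9) = sqrt(-303 + (1/9)*364**2) = sqrt(-303 + (1/9)*132496) = sqrt(-303 + 132496/9) = sqrt(129769/9) = sqrt(129769)/3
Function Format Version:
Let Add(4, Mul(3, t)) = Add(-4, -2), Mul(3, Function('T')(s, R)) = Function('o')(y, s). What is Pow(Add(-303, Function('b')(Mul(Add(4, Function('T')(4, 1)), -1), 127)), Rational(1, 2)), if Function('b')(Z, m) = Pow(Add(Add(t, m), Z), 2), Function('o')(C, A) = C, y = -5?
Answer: Mul(Rational(1, 3), Pow(129769, Rational(1, 2))) ≈ 120.08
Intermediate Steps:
Function('T')(s, R) = Rational(-5, 3) (Function('T')(s, R) = Mul(Rational(1, 3), -5) = Rational(-5, 3))
t = Rational(-10, 3) (t = Add(Rational(-4, 3), Mul(Rational(1, 3), Add(-4, -2))) = Add(Rational(-4, 3), Mul(Rational(1, 3), -6)) = Add(Rational(-4, 3), -2) = Rational(-10, 3) ≈ -3.3333)
Function('b')(Z, m) = Pow(Add(Rational(-10, 3), Z, m), 2) (Function('b')(Z, m) = Pow(Add(Add(Rational(-10, 3), m), Z), 2) = Pow(Add(Rational(-10, 3), Z, m), 2))
Pow(Add(-303, Function('b')(Mul(Add(4, Function('T')(4, 1)), -1), 127)), Rational(1, 2)) = Pow(Add(-303, Mul(Rational(1, 9), Pow(Add(-10, Mul(3, Mul(Add(4, Rational(-5, 3)), -1)), Mul(3, 127)), 2))), Rational(1, 2)) = Pow(Add(-303, Mul(Rational(1, 9), Pow(Add(-10, Mul(3, Mul(Rational(7, 3), -1)), 381), 2))), Rational(1, 2)) = Pow(Add(-303, Mul(Rational(1, 9), Pow(Add(-10, Mul(3, Rational(-7, 3)), 381), 2))), Rational(1, 2)) = Pow(Add(-303, Mul(Rational(1, 9), Pow(Add(-10, -7, 381), 2))), Rational(1, 2)) = Pow(Add(-303, Mul(Rational(1, 9), Pow(364, 2))), Rational(1, 2)) = Pow(Add(-303, Mul(Rational(1, 9), 132496)), Rational(1, 2)) = Pow(Add(-303, Rational(132496, 9)), Rational(1, 2)) = Pow(Rational(129769, 9), Rational(1, 2)) = Mul(Rational(1, 3), Pow(129769, Rational(1, 2)))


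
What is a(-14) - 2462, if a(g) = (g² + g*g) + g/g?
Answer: -2069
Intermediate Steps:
a(g) = 1 + 2*g² (a(g) = (g² + g²) + 1 = 2*g² + 1 = 1 + 2*g²)
a(-14) - 2462 = (1 + 2*(-14)²) - 2462 = (1 + 2*196) - 2462 = (1 + 392) - 2462 = 393 - 2462 = -2069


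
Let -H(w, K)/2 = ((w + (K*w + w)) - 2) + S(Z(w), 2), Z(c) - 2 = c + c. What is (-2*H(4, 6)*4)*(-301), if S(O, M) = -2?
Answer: -134848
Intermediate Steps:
Z(c) = 2 + 2*c (Z(c) = 2 + (c + c) = 2 + 2*c)
H(w, K) = 8 - 4*w - 2*K*w (H(w, K) = -2*(((w + (K*w + w)) - 2) - 2) = -2*(((w + (w + K*w)) - 2) - 2) = -2*(((2*w + K*w) - 2) - 2) = -2*((-2 + 2*w + K*w) - 2) = -2*(-4 + 2*w + K*w) = 8 - 4*w - 2*K*w)
(-2*H(4, 6)*4)*(-301) = (-2*(8 - 4*4 - 2*6*4)*4)*(-301) = (-2*(8 - 16 - 48)*4)*(-301) = (-2*(-56)*4)*(-301) = (112*4)*(-301) = 448*(-301) = -134848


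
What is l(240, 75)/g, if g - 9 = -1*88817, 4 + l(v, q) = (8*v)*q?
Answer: -35999/22202 ≈ -1.6214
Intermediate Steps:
l(v, q) = -4 + 8*q*v (l(v, q) = -4 + (8*v)*q = -4 + 8*q*v)
g = -88808 (g = 9 - 1*88817 = 9 - 88817 = -88808)
l(240, 75)/g = (-4 + 8*75*240)/(-88808) = (-4 + 144000)*(-1/88808) = 143996*(-1/88808) = -35999/22202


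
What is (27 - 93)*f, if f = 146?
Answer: -9636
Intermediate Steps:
(27 - 93)*f = (27 - 93)*146 = -66*146 = -9636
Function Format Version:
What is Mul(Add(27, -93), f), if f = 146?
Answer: -9636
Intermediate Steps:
Mul(Add(27, -93), f) = Mul(Add(27, -93), 146) = Mul(-66, 146) = -9636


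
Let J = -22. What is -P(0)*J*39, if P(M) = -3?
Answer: -2574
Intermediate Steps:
-P(0)*J*39 = -(-3*(-22))*39 = -66*39 = -1*2574 = -2574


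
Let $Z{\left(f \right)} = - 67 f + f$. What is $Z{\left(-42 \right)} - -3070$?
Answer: $5842$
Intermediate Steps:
$Z{\left(f \right)} = - 66 f$
$Z{\left(-42 \right)} - -3070 = \left(-66\right) \left(-42\right) - -3070 = 2772 + 3070 = 5842$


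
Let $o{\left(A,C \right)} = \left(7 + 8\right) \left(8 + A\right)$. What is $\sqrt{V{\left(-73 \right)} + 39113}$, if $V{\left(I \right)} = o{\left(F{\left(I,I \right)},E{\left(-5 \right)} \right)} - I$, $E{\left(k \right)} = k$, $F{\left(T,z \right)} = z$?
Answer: $\sqrt{38211} \approx 195.48$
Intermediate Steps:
$o{\left(A,C \right)} = 120 + 15 A$ ($o{\left(A,C \right)} = 15 \left(8 + A\right) = 120 + 15 A$)
$V{\left(I \right)} = 120 + 14 I$ ($V{\left(I \right)} = \left(120 + 15 I\right) - I = 120 + 14 I$)
$\sqrt{V{\left(-73 \right)} + 39113} = \sqrt{\left(120 + 14 \left(-73\right)\right) + 39113} = \sqrt{\left(120 - 1022\right) + 39113} = \sqrt{-902 + 39113} = \sqrt{38211}$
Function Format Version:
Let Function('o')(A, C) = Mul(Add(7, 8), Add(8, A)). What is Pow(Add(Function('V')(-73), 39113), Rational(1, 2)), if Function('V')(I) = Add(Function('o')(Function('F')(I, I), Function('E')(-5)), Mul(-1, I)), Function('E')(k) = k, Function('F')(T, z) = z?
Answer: Pow(38211, Rational(1, 2)) ≈ 195.48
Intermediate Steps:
Function('o')(A, C) = Add(120, Mul(15, A)) (Function('o')(A, C) = Mul(15, Add(8, A)) = Add(120, Mul(15, A)))
Function('V')(I) = Add(120, Mul(14, I)) (Function('V')(I) = Add(Add(120, Mul(15, I)), Mul(-1, I)) = Add(120, Mul(14, I)))
Pow(Add(Function('V')(-73), 39113), Rational(1, 2)) = Pow(Add(Add(120, Mul(14, -73)), 39113), Rational(1, 2)) = Pow(Add(Add(120, -1022), 39113), Rational(1, 2)) = Pow(Add(-902, 39113), Rational(1, 2)) = Pow(38211, Rational(1, 2))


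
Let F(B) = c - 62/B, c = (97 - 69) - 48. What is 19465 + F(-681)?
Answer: 13242107/681 ≈ 19445.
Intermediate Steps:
c = -20 (c = 28 - 48 = -20)
F(B) = -20 - 62/B
19465 + F(-681) = 19465 + (-20 - 62/(-681)) = 19465 + (-20 - 62*(-1/681)) = 19465 + (-20 + 62/681) = 19465 - 13558/681 = 13242107/681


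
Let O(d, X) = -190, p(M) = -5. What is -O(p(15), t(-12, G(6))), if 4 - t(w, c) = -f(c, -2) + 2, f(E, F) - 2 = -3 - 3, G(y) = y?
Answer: 190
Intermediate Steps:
f(E, F) = -4 (f(E, F) = 2 + (-3 - 3) = 2 - 6 = -4)
t(w, c) = -2 (t(w, c) = 4 - (-1*(-4) + 2) = 4 - (4 + 2) = 4 - 1*6 = 4 - 6 = -2)
-O(p(15), t(-12, G(6))) = -1*(-190) = 190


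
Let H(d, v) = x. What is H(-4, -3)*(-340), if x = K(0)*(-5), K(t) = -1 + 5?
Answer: 6800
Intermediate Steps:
K(t) = 4
x = -20 (x = 4*(-5) = -20)
H(d, v) = -20
H(-4, -3)*(-340) = -20*(-340) = 6800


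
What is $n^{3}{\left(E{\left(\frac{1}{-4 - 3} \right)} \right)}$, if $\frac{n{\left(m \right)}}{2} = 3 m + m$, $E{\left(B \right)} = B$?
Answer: $- \frac{512}{343} \approx -1.4927$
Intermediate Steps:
$n{\left(m \right)} = 8 m$ ($n{\left(m \right)} = 2 \left(3 m + m\right) = 2 \cdot 4 m = 8 m$)
$n^{3}{\left(E{\left(\frac{1}{-4 - 3} \right)} \right)} = \left(\frac{8}{-4 - 3}\right)^{3} = \left(\frac{8}{-7}\right)^{3} = \left(8 \left(- \frac{1}{7}\right)\right)^{3} = \left(- \frac{8}{7}\right)^{3} = - \frac{512}{343}$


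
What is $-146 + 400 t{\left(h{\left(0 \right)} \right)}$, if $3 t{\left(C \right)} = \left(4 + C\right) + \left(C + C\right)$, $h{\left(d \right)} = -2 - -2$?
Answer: $\frac{1162}{3} \approx 387.33$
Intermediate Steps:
$h{\left(d \right)} = 0$ ($h{\left(d \right)} = -2 + 2 = 0$)
$t{\left(C \right)} = \frac{4}{3} + C$ ($t{\left(C \right)} = \frac{\left(4 + C\right) + \left(C + C\right)}{3} = \frac{\left(4 + C\right) + 2 C}{3} = \frac{4 + 3 C}{3} = \frac{4}{3} + C$)
$-146 + 400 t{\left(h{\left(0 \right)} \right)} = -146 + 400 \left(\frac{4}{3} + 0\right) = -146 + 400 \cdot \frac{4}{3} = -146 + \frac{1600}{3} = \frac{1162}{3}$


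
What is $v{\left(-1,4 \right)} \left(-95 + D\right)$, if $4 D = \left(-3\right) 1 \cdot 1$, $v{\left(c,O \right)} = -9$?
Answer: $\frac{3447}{4} \approx 861.75$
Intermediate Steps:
$D = - \frac{3}{4}$ ($D = \frac{\left(-3\right) 1 \cdot 1}{4} = \frac{\left(-3\right) 1}{4} = \frac{1}{4} \left(-3\right) = - \frac{3}{4} \approx -0.75$)
$v{\left(-1,4 \right)} \left(-95 + D\right) = - 9 \left(-95 - \frac{3}{4}\right) = \left(-9\right) \left(- \frac{383}{4}\right) = \frac{3447}{4}$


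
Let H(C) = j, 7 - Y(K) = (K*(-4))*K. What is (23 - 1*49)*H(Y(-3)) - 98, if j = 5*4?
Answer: -618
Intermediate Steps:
Y(K) = 7 + 4*K**2 (Y(K) = 7 - K*(-4)*K = 7 - (-4*K)*K = 7 - (-4)*K**2 = 7 + 4*K**2)
j = 20
H(C) = 20
(23 - 1*49)*H(Y(-3)) - 98 = (23 - 1*49)*20 - 98 = (23 - 49)*20 - 98 = -26*20 - 98 = -520 - 98 = -618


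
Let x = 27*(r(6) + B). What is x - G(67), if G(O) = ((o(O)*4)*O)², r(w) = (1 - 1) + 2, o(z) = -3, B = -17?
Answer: -646821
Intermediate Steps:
r(w) = 2 (r(w) = 0 + 2 = 2)
G(O) = 144*O² (G(O) = ((-3*4)*O)² = (-12*O)² = 144*O²)
x = -405 (x = 27*(2 - 17) = 27*(-15) = -405)
x - G(67) = -405 - 144*67² = -405 - 144*4489 = -405 - 1*646416 = -405 - 646416 = -646821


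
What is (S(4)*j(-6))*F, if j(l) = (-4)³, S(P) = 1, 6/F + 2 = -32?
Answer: 192/17 ≈ 11.294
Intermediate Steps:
F = -3/17 (F = 6/(-2 - 32) = 6/(-34) = 6*(-1/34) = -3/17 ≈ -0.17647)
j(l) = -64
(S(4)*j(-6))*F = (1*(-64))*(-3/17) = -64*(-3/17) = 192/17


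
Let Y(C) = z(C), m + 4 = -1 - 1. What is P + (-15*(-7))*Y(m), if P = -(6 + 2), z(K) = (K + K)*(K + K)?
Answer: 15112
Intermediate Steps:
z(K) = 4*K² (z(K) = (2*K)*(2*K) = 4*K²)
m = -6 (m = -4 + (-1 - 1) = -4 - 2 = -6)
P = -8 (P = -1*8 = -8)
Y(C) = 4*C²
P + (-15*(-7))*Y(m) = -8 + (-15*(-7))*(4*(-6)²) = -8 + 105*(4*36) = -8 + 105*144 = -8 + 15120 = 15112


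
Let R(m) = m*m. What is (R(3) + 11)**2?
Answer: 400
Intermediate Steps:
R(m) = m**2
(R(3) + 11)**2 = (3**2 + 11)**2 = (9 + 11)**2 = 20**2 = 400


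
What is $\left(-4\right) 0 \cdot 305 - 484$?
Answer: $-484$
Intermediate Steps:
$\left(-4\right) 0 \cdot 305 - 484 = 0 \cdot 305 - 484 = 0 - 484 = -484$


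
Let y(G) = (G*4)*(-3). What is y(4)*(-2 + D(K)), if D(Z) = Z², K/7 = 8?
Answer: -150432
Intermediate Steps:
K = 56 (K = 7*8 = 56)
y(G) = -12*G (y(G) = (4*G)*(-3) = -12*G)
y(4)*(-2 + D(K)) = (-12*4)*(-2 + 56²) = -48*(-2 + 3136) = -48*3134 = -150432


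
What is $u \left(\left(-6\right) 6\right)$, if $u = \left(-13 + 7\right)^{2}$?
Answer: $-1296$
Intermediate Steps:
$u = 36$ ($u = \left(-6\right)^{2} = 36$)
$u \left(\left(-6\right) 6\right) = 36 \left(\left(-6\right) 6\right) = 36 \left(-36\right) = -1296$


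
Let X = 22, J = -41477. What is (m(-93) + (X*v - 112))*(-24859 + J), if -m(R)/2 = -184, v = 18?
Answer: -43251072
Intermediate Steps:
m(R) = 368 (m(R) = -2*(-184) = 368)
(m(-93) + (X*v - 112))*(-24859 + J) = (368 + (22*18 - 112))*(-24859 - 41477) = (368 + (396 - 112))*(-66336) = (368 + 284)*(-66336) = 652*(-66336) = -43251072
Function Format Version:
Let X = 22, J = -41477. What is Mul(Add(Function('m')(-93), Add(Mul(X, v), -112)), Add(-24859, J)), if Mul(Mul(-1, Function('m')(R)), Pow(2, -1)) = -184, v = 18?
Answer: -43251072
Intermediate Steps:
Function('m')(R) = 368 (Function('m')(R) = Mul(-2, -184) = 368)
Mul(Add(Function('m')(-93), Add(Mul(X, v), -112)), Add(-24859, J)) = Mul(Add(368, Add(Mul(22, 18), -112)), Add(-24859, -41477)) = Mul(Add(368, Add(396, -112)), -66336) = Mul(Add(368, 284), -66336) = Mul(652, -66336) = -43251072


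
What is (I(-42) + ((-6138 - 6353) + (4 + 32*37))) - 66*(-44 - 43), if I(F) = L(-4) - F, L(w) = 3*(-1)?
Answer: -5522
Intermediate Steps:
L(w) = -3
I(F) = -3 - F
(I(-42) + ((-6138 - 6353) + (4 + 32*37))) - 66*(-44 - 43) = ((-3 - 1*(-42)) + ((-6138 - 6353) + (4 + 32*37))) - 66*(-44 - 43) = ((-3 + 42) + (-12491 + (4 + 1184))) - 66*(-87) = (39 + (-12491 + 1188)) + 5742 = (39 - 11303) + 5742 = -11264 + 5742 = -5522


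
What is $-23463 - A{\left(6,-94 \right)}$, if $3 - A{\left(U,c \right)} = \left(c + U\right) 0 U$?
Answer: $-23466$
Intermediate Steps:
$A{\left(U,c \right)} = 3$ ($A{\left(U,c \right)} = 3 - \left(c + U\right) 0 U = 3 - \left(U + c\right) 0 = 3 - 0 = 3 + 0 = 3$)
$-23463 - A{\left(6,-94 \right)} = -23463 - 3 = -23466$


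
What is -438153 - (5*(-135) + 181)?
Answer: -437659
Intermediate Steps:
-438153 - (5*(-135) + 181) = -438153 - (-675 + 181) = -438153 - 1*(-494) = -438153 + 494 = -437659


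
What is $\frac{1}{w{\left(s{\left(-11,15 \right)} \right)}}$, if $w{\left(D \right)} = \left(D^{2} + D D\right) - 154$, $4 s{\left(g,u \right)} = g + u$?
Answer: $- \frac{1}{152} \approx -0.0065789$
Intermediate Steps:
$s{\left(g,u \right)} = \frac{g}{4} + \frac{u}{4}$ ($s{\left(g,u \right)} = \frac{g + u}{4} = \frac{g}{4} + \frac{u}{4}$)
$w{\left(D \right)} = -154 + 2 D^{2}$ ($w{\left(D \right)} = \left(D^{2} + D^{2}\right) - 154 = 2 D^{2} - 154 = -154 + 2 D^{2}$)
$\frac{1}{w{\left(s{\left(-11,15 \right)} \right)}} = \frac{1}{-154 + 2 \left(\frac{1}{4} \left(-11\right) + \frac{1}{4} \cdot 15\right)^{2}} = \frac{1}{-154 + 2 \left(- \frac{11}{4} + \frac{15}{4}\right)^{2}} = \frac{1}{-154 + 2 \cdot 1^{2}} = \frac{1}{-154 + 2 \cdot 1} = \frac{1}{-154 + 2} = \frac{1}{-152} = - \frac{1}{152}$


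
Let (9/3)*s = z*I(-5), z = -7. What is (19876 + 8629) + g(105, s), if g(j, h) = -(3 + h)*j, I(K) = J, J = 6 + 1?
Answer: 29905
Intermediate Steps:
J = 7
I(K) = 7
s = -49/3 (s = (-7*7)/3 = (⅓)*(-49) = -49/3 ≈ -16.333)
g(j, h) = -j*(3 + h)
(19876 + 8629) + g(105, s) = (19876 + 8629) - 1*105*(3 - 49/3) = 28505 - 1*105*(-40/3) = 28505 + 1400 = 29905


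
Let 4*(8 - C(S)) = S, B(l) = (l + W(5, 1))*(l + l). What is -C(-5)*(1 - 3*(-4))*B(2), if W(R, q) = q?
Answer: -1443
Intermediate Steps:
B(l) = 2*l*(1 + l) (B(l) = (l + 1)*(l + l) = (1 + l)*(2*l) = 2*l*(1 + l))
C(S) = 8 - S/4
-C(-5)*(1 - 3*(-4))*B(2) = -(8 - 1/4*(-5))*(1 - 3*(-4))*2*2*(1 + 2) = -(8 + 5/4)*(1 + 12)*2*2*3 = -(37/4)*13*12 = -481*12/4 = -1*1443 = -1443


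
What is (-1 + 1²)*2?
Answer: 0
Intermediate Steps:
(-1 + 1²)*2 = (-1 + 1)*2 = 0*2 = 0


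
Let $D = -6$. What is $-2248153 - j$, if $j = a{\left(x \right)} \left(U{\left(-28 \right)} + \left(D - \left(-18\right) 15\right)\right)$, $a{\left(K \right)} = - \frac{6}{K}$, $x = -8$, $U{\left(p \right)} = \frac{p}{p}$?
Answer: $- \frac{8993407}{4} \approx -2.2484 \cdot 10^{6}$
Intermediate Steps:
$U{\left(p \right)} = 1$
$j = \frac{795}{4}$ ($j = - \frac{6}{-8} \left(1 - \left(6 - 270\right)\right) = \left(-6\right) \left(- \frac{1}{8}\right) \left(1 - -264\right) = \frac{3 \left(1 + \left(-6 + 270\right)\right)}{4} = \frac{3 \left(1 + 264\right)}{4} = \frac{3}{4} \cdot 265 = \frac{795}{4} \approx 198.75$)
$-2248153 - j = -2248153 - \frac{795}{4} = - \frac{8993407}{4}$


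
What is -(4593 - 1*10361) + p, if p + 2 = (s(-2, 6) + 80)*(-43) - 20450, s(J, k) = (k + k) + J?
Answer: -18554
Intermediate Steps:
s(J, k) = J + 2*k (s(J, k) = 2*k + J = J + 2*k)
p = -24322 (p = -2 + (((-2 + 2*6) + 80)*(-43) - 20450) = -2 + (((-2 + 12) + 80)*(-43) - 20450) = -2 + ((10 + 80)*(-43) - 20450) = -2 + (90*(-43) - 20450) = -2 + (-3870 - 20450) = -2 - 24320 = -24322)
-(4593 - 1*10361) + p = -(4593 - 1*10361) - 24322 = -(4593 - 10361) - 24322 = -1*(-5768) - 24322 = 5768 - 24322 = -18554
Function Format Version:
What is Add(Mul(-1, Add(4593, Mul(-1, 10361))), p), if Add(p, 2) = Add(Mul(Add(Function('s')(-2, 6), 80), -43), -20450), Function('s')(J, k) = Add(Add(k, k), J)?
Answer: -18554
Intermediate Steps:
Function('s')(J, k) = Add(J, Mul(2, k)) (Function('s')(J, k) = Add(Mul(2, k), J) = Add(J, Mul(2, k)))
p = -24322 (p = Add(-2, Add(Mul(Add(Add(-2, Mul(2, 6)), 80), -43), -20450)) = Add(-2, Add(Mul(Add(Add(-2, 12), 80), -43), -20450)) = Add(-2, Add(Mul(Add(10, 80), -43), -20450)) = Add(-2, Add(Mul(90, -43), -20450)) = Add(-2, Add(-3870, -20450)) = Add(-2, -24320) = -24322)
Add(Mul(-1, Add(4593, Mul(-1, 10361))), p) = Add(Mul(-1, Add(4593, Mul(-1, 10361))), -24322) = Add(Mul(-1, Add(4593, -10361)), -24322) = Add(Mul(-1, -5768), -24322) = Add(5768, -24322) = -18554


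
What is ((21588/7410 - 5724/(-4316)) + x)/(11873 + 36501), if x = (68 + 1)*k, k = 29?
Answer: 102773542/2479288435 ≈ 0.041453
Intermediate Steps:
x = 2001 (x = (68 + 1)*29 = 69*29 = 2001)
((21588/7410 - 5724/(-4316)) + x)/(11873 + 36501) = ((21588/7410 - 5724/(-4316)) + 2001)/(11873 + 36501) = ((21588*(1/7410) - 5724*(-1/4316)) + 2001)/48374 = ((3598/1235 + 1431/1079) + 2001)*(1/48374) = (434579/102505 + 2001)*(1/48374) = (205547084/102505)*(1/48374) = 102773542/2479288435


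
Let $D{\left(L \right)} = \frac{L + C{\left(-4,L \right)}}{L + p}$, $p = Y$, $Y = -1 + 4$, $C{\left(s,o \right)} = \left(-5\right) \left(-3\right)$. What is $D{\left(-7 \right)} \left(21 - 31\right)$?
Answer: $20$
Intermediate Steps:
$C{\left(s,o \right)} = 15$
$Y = 3$
$p = 3$
$D{\left(L \right)} = \frac{15 + L}{3 + L}$ ($D{\left(L \right)} = \frac{L + 15}{L + 3} = \frac{15 + L}{3 + L}$)
$D{\left(-7 \right)} \left(21 - 31\right) = \frac{15 - 7}{3 - 7} \left(21 - 31\right) = \frac{1}{-4} \cdot 8 \left(-10\right) = \left(- \frac{1}{4}\right) 8 \left(-10\right) = \left(-2\right) \left(-10\right) = 20$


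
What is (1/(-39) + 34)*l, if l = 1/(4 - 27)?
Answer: -1325/897 ≈ -1.4771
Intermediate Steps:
l = -1/23 (l = 1/(-23) = -1/23 ≈ -0.043478)
(1/(-39) + 34)*l = (1/(-39) + 34)*(-1/23) = (-1/39 + 34)*(-1/23) = (1325/39)*(-1/23) = -1325/897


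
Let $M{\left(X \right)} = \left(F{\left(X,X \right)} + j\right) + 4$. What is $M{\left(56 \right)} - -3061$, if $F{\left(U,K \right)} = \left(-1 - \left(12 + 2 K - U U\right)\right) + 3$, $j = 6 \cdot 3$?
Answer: $6097$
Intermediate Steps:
$j = 18$
$F{\left(U,K \right)} = -10 + U^{2} - 2 K$ ($F{\left(U,K \right)} = \left(-1 - \left(12 - U^{2} + 2 K\right)\right) + 3 = \left(-13 + U^{2} - 2 K\right) + 3 = -10 + U^{2} - 2 K$)
$M{\left(X \right)} = 12 + X^{2} - 2 X$ ($M{\left(X \right)} = \left(\left(-10 + X^{2} - 2 X\right) + 18\right) + 4 = \left(8 + X^{2} - 2 X\right) + 4 = 12 + X^{2} - 2 X$)
$M{\left(56 \right)} - -3061 = \left(12 + 56^{2} - 112\right) - -3061 = \left(12 + 3136 - 112\right) + 3061 = 3036 + 3061 = 6097$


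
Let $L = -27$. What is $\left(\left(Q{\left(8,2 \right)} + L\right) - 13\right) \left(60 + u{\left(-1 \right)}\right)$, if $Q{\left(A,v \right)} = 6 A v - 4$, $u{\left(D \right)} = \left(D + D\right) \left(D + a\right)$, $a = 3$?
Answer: $2912$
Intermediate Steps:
$u{\left(D \right)} = 2 D \left(3 + D\right)$ ($u{\left(D \right)} = \left(D + D\right) \left(D + 3\right) = 2 D \left(3 + D\right)$)
$Q{\left(A,v \right)} = -4 + 6 A v$ ($Q{\left(A,v \right)} = 6 A v - 4 = -4 + 6 A v$)
$\left(\left(Q{\left(8,2 \right)} + L\right) - 13\right) \left(60 + u{\left(-1 \right)}\right) = \left(\left(\left(-4 + 6 \cdot 8 \cdot 2\right) - 27\right) - 13\right) \left(60 + 2 \left(-1\right) \left(3 - 1\right)\right) = \left(\left(\left(-4 + 96\right) - 27\right) - 13\right) \left(60 + 2 \left(-1\right) 2\right) = \left(\left(92 - 27\right) - 13\right) \left(60 - 4\right) = \left(65 - 13\right) 56 = 52 \cdot 56 = 2912$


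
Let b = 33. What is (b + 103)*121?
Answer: 16456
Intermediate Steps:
(b + 103)*121 = (33 + 103)*121 = 136*121 = 16456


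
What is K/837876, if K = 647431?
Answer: 15791/20436 ≈ 0.77271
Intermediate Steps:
K/837876 = 647431/837876 = 647431*(1/837876) = 15791/20436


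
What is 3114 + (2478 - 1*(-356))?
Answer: 5948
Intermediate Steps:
3114 + (2478 - 1*(-356)) = 3114 + (2478 + 356) = 3114 + 2834 = 5948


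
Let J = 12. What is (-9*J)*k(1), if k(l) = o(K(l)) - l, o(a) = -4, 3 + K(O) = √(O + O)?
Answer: 540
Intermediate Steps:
K(O) = -3 + √2*√O (K(O) = -3 + √(O + O) = -3 + √(2*O) = -3 + √2*√O)
k(l) = -4 - l
(-9*J)*k(1) = (-9*12)*(-4 - 1*1) = -108*(-4 - 1) = -108*(-5) = 540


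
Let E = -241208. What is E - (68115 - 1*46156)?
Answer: -263167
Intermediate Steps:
E - (68115 - 1*46156) = -241208 - (68115 - 1*46156) = -241208 - (68115 - 46156) = -241208 - 1*21959 = -241208 - 21959 = -263167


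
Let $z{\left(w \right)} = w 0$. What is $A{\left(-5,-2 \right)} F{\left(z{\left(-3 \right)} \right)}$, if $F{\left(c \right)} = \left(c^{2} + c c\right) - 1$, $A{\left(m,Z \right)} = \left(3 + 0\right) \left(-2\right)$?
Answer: $6$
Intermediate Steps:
$z{\left(w \right)} = 0$
$A{\left(m,Z \right)} = -6$ ($A{\left(m,Z \right)} = 3 \left(-2\right) = -6$)
$F{\left(c \right)} = -1 + 2 c^{2}$ ($F{\left(c \right)} = \left(c^{2} + c^{2}\right) - 1 = 2 c^{2} - 1 = -1 + 2 c^{2}$)
$A{\left(-5,-2 \right)} F{\left(z{\left(-3 \right)} \right)} = - 6 \left(-1 + 2 \cdot 0^{2}\right) = - 6 \left(-1 + 2 \cdot 0\right) = - 6 \left(-1 + 0\right) = \left(-6\right) \left(-1\right) = 6$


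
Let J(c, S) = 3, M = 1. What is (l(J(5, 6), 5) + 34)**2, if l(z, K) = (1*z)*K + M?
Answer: 2500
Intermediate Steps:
l(z, K) = 1 + K*z (l(z, K) = (1*z)*K + 1 = z*K + 1 = K*z + 1 = 1 + K*z)
(l(J(5, 6), 5) + 34)**2 = ((1 + 5*3) + 34)**2 = ((1 + 15) + 34)**2 = (16 + 34)**2 = 50**2 = 2500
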